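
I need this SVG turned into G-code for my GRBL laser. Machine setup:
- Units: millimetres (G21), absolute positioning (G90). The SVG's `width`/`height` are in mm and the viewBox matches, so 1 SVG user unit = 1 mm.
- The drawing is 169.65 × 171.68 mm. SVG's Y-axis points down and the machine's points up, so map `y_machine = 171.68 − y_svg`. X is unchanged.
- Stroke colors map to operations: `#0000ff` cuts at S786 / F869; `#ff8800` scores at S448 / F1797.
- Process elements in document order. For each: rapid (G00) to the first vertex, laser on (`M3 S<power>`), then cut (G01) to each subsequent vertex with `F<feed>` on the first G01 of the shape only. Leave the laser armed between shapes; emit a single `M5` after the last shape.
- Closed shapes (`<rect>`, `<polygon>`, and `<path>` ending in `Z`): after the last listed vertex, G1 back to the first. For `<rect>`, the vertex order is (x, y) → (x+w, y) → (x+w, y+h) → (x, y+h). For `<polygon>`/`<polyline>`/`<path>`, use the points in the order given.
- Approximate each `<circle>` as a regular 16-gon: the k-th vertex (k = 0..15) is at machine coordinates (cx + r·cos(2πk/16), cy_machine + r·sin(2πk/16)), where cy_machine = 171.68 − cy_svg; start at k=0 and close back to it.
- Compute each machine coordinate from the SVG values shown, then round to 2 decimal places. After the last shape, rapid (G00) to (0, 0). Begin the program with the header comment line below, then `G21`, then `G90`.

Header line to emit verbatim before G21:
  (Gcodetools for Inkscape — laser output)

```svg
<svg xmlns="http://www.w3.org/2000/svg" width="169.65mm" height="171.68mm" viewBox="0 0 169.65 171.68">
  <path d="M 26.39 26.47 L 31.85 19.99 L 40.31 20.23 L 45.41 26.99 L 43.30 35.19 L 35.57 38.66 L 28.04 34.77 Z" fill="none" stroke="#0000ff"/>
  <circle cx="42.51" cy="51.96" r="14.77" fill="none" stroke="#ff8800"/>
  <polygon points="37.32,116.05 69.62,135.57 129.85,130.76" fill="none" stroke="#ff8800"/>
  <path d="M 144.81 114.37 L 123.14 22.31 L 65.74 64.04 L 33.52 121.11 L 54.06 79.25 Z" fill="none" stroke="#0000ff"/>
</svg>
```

1 u = 1 mm; y_m = 171.68 − y.

[1] `<path>` regular polygon, #0000ff→cut S786 F869: (26.39,145.21) → (31.85,151.69) → (40.31,151.45) → (45.41,144.69) → (43.30,136.49) → (35.57,133.02) → (28.04,136.91) → (26.39,145.21) (closed)

[2] `<circle>` circle, #ff8800→score S448 F1797: (57.28,119.72) → (56.16,125.37) → (52.95,130.16) → (48.16,133.37) → (42.51,134.49) → (36.86,133.37) → (32.07,130.16) → (28.86,125.37) → (27.74,119.72) → (28.86,114.07) → (32.07,109.28) → (36.86,106.07) → (42.51,104.95) → (48.16,106.07) → (52.95,109.28) → (56.16,114.07) → (57.28,119.72) (closed)

[3] `<polygon>` closed polygon, #ff8800→score S448 F1797: (37.32,55.63) → (69.62,36.11) → (129.85,40.92) → (37.32,55.63) (closed)

[4] `<path>` closed polygon, #0000ff→cut S786 F869: (144.81,57.31) → (123.14,149.37) → (65.74,107.64) → (33.52,50.57) → (54.06,92.43) → (144.81,57.31) (closed)

(Gcodetools for Inkscape — laser output)
G21
G90
G00 X26.39 Y145.21
M3 S786
G01 X31.85 Y151.69 F869
G01 X40.31 Y151.45
G01 X45.41 Y144.69
G01 X43.30 Y136.49
G01 X35.57 Y133.02
G01 X28.04 Y136.91
G01 X26.39 Y145.21
G00 X57.28 Y119.72
M3 S448
G01 X56.16 Y125.37 F1797
G01 X52.95 Y130.16
G01 X48.16 Y133.37
G01 X42.51 Y134.49
G01 X36.86 Y133.37
G01 X32.07 Y130.16
G01 X28.86 Y125.37
G01 X27.74 Y119.72
G01 X28.86 Y114.07
G01 X32.07 Y109.28
G01 X36.86 Y106.07
G01 X42.51 Y104.95
G01 X48.16 Y106.07
G01 X52.95 Y109.28
G01 X56.16 Y114.07
G01 X57.28 Y119.72
G00 X37.32 Y55.63
M3 S448
G01 X69.62 Y36.11 F1797
G01 X129.85 Y40.92
G01 X37.32 Y55.63
G00 X144.81 Y57.31
M3 S786
G01 X123.14 Y149.37 F869
G01 X65.74 Y107.64
G01 X33.52 Y50.57
G01 X54.06 Y92.43
G01 X144.81 Y57.31
M5
G00 X0.00 Y0.00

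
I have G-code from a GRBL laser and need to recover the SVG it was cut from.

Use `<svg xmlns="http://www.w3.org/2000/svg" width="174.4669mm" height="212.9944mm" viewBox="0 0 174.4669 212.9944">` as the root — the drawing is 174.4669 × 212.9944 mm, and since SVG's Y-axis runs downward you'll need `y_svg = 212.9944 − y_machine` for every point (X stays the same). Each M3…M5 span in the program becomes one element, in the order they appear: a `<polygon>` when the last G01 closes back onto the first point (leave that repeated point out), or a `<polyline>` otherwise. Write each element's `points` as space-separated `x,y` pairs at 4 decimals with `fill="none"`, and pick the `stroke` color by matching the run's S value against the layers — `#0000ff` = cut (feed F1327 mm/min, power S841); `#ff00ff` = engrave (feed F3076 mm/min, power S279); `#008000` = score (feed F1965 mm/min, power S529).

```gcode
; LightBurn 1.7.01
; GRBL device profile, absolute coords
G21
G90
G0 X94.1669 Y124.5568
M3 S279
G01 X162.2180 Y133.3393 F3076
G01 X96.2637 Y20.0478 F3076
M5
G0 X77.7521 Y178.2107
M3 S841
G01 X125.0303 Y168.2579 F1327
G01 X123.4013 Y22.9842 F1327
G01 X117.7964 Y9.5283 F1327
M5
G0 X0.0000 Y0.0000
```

Each laser-on run becomes one SVG element. Flip Y back into SVG space with y_svg = 212.9944 − y_machine.

Run 1: S279 ⇒ engrave layer `#ff00ff`. The run is open, so emit a `<polyline>` with points (Y-flipped): 94.1669,88.4376 162.2180,79.6551 96.2637,192.9466.

Run 2: S841 ⇒ cut layer `#0000ff`. The run is open, so emit a `<polyline>` with points (Y-flipped): 77.7521,34.7837 125.0303,44.7365 123.4013,190.0102 117.7964,203.4661.

<svg xmlns="http://www.w3.org/2000/svg" width="174.4669mm" height="212.9944mm" viewBox="0 0 174.4669 212.9944">
  <polyline points="94.1669,88.4376 162.2180,79.6551 96.2637,192.9466" fill="none" stroke="#ff00ff"/>
  <polyline points="77.7521,34.7837 125.0303,44.7365 123.4013,190.0102 117.7964,203.4661" fill="none" stroke="#0000ff"/>
</svg>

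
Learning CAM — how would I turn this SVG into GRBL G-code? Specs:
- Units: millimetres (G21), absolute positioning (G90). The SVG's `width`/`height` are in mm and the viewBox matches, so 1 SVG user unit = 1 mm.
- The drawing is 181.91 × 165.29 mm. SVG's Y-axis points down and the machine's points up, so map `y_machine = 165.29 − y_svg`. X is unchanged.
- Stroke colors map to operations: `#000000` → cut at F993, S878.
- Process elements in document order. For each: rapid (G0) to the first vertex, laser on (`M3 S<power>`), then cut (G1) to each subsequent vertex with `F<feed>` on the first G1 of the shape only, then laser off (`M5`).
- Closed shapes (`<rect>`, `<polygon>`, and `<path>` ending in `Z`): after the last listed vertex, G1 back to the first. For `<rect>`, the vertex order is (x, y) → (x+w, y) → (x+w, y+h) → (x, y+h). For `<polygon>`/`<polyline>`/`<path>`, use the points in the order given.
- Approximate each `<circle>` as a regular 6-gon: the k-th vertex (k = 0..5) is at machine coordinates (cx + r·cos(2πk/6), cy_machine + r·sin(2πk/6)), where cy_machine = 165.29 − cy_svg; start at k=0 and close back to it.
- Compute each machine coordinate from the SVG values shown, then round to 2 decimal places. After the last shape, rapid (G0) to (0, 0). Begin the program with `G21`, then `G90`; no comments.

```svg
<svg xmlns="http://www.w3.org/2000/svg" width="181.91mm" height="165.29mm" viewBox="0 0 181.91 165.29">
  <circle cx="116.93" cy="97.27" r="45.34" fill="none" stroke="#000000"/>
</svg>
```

viewBox `0 0 181.91 165.29` with mm width/height → 1 unit = 1 mm. Flip: y_m = 165.29 − y_svg.

**Shape 1** — `<circle>` circle, stroke `#000000` → cut (S878, F993). Machine vertices: (162.27,68.02) → (139.60,107.29) → (94.26,107.29) → (71.59,68.02) → (94.26,28.75) → (139.60,28.75) → (162.27,68.02). Closed: final G1 returns to the first vertex.

G21
G90
G0 X162.27 Y68.02
M3 S878
G1 X139.60 Y107.29 F993
G1 X94.26 Y107.29
G1 X71.59 Y68.02
G1 X94.26 Y28.75
G1 X139.60 Y28.75
G1 X162.27 Y68.02
M5
G0 X0.00 Y0.00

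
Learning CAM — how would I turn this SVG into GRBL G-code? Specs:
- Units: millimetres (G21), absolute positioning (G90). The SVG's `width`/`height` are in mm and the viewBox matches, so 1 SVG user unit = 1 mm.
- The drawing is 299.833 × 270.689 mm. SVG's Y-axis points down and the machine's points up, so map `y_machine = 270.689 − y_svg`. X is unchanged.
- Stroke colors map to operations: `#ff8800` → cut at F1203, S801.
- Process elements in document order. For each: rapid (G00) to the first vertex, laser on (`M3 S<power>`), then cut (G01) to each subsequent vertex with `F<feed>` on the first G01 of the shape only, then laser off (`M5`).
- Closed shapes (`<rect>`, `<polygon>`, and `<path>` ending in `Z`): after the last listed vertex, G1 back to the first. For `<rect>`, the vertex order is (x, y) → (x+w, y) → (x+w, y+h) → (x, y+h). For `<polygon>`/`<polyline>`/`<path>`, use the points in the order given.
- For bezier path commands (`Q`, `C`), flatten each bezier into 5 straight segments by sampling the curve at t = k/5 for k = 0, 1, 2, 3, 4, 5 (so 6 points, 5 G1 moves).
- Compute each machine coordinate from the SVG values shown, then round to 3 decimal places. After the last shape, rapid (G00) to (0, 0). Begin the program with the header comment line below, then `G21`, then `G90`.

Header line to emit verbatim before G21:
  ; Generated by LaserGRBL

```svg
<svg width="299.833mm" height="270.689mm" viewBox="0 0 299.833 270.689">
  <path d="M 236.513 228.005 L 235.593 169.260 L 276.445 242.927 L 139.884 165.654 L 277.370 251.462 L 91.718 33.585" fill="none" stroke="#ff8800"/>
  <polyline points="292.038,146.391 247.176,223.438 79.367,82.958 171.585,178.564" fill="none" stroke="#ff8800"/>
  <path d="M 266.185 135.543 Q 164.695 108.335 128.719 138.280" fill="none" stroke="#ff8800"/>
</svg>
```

; Generated by LaserGRBL
G21
G90
G00 X236.513 Y42.684
M3 S801
G01 X235.593 Y101.429 F1203
G01 X276.445 Y27.762
G01 X139.884 Y105.035
G01 X277.370 Y19.227
G01 X91.718 Y237.104
M5
G00 X292.038 Y124.298
M3 S801
G01 X247.176 Y47.251 F1203
G01 X79.367 Y187.731
G01 X171.585 Y92.125
M5
G00 X266.185 Y135.146
M3 S801
G01 X228.210 Y143.743 F1203
G01 X195.475 Y147.768
G01 X167.982 Y147.221
G01 X145.730 Y142.101
G01 X128.719 Y132.409
M5
G00 X0.000 Y0.000

Since the viewBox matches the mm dimensions, user units are millimetres directly. The only transform is the Y-flip y_m = 270.689 − y_svg.

Shape 1 is a open polyline drawn with `<path>`. Its stroke #ff8800 means cut at S801, F1203. After flipping Y the toolpath is (236.513,42.684) → (235.593,101.429) → (276.445,27.762) → (139.884,105.035) → (277.370,19.227) → (91.718,237.104).

Shape 2 is a open polyline drawn with `<polyline>`. Its stroke #ff8800 means cut at S801, F1203. After flipping Y the toolpath is (292.038,124.298) → (247.176,47.251) → (79.367,187.731) → (171.585,92.125).

Shape 3 is a quadratic bezier drawn with `<path>`. Its stroke #ff8800 means cut at S801, F1203. After flipping Y the toolpath is (266.185,135.146) → (228.210,143.743) → (195.475,147.768) → (167.982,147.221) → (145.730,142.101) → (128.719,132.409).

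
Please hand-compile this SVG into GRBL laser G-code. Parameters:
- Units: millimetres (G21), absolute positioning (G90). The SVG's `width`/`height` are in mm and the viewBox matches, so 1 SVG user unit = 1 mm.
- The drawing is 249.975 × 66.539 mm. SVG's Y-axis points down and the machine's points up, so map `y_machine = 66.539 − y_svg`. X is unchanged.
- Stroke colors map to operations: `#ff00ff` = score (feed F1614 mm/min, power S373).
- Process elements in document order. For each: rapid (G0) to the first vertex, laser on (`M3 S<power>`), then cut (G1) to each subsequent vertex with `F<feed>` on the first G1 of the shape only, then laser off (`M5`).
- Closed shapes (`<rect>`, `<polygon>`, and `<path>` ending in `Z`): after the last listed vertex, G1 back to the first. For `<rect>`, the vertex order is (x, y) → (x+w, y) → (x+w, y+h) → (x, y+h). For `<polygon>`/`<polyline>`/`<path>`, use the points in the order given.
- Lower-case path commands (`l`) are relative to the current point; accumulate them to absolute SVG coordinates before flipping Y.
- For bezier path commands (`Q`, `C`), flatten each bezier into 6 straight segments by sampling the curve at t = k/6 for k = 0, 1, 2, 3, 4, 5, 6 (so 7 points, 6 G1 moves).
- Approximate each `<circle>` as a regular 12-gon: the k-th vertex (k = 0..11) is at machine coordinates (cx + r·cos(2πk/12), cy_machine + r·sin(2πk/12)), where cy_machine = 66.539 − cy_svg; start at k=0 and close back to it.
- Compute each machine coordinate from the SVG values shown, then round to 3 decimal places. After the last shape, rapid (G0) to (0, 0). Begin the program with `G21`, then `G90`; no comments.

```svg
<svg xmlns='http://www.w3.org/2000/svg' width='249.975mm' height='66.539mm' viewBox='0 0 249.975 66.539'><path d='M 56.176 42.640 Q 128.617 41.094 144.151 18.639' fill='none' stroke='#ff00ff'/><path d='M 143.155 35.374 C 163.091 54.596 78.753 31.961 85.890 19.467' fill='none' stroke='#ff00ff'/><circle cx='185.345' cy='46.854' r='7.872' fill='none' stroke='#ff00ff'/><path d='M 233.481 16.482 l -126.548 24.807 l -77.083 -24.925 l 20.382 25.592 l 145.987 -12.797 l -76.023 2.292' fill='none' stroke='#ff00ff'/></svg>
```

G21
G90
G0 X56.176 Y23.899
M3 S373
G1 X78.742 Y24.995 F1614
G1 X98.147 Y27.253
G1 X114.390 Y30.672
G1 X127.472 Y35.253
G1 X137.392 Y40.996
G1 X144.151 Y47.900
M5
G0 X143.155 Y31.165
M3 S373
G1 X145.340 Y24.801 F1614
G1 X135.583 Y23.969
G1 X119.322 Y27.225
G1 X101.995 Y33.124
G1 X89.038 Y40.221
G1 X85.890 Y47.072
M5
G0 X193.217 Y19.685
M3 S373
G1 X192.162 Y23.621 F1614
G1 X189.281 Y26.502
G1 X185.345 Y27.557
G1 X181.409 Y26.502
G1 X178.528 Y23.621
G1 X177.473 Y19.685
G1 X178.528 Y15.749
G1 X181.409 Y12.868
G1 X185.345 Y11.813
G1 X189.281 Y12.868
G1 X192.162 Y15.749
G1 X193.217 Y19.685
M5
G0 X233.481 Y50.057
M3 S373
G1 X106.933 Y25.250 F1614
G1 X29.850 Y50.175
G1 X50.232 Y24.583
G1 X196.219 Y37.380
G1 X120.196 Y35.088
M5
G0 X0.000 Y0.000

viewBox `0 0 249.975 66.539` with mm width/height → 1 unit = 1 mm. Flip: y_m = 66.539 − y_svg.

**Shape 1** — `<path>` quadratic bezier, stroke `#ff00ff` → score (S373, F1614). Control points (SVG): P0=(56.176,42.640), P1=(128.617,41.094), P2=(144.151,18.639); sampled at t=k/6. Machine vertices: (56.176,23.899) → (78.742,24.995) → (98.147,27.253) → (114.390,30.672) → (127.472,35.253) → (137.392,40.996) → (144.151,47.900). Open path.

**Shape 2** — `<path>` cubic bezier, stroke `#ff00ff` → score (S373, F1614). Control points (SVG): P0=(143.155,35.374), P1=(163.091,54.596), P2=(78.753,31.961), P3=(85.890,19.467); sampled at t=k/6. Machine vertices: (143.155,31.165) → (145.340,24.801) → (135.583,23.969) → (119.322,27.225) → (101.995,33.124) → (89.038,40.221) → (85.890,47.072). Open path.

**Shape 3** — `<circle>` circle, stroke `#ff00ff` → score (S373, F1614). Machine vertices: (193.217,19.685) → (192.162,23.621) → (189.281,26.502) → (185.345,27.557) → (181.409,26.502) → (178.528,23.621) → (177.473,19.685) → (178.528,15.749) → (181.409,12.868) → (185.345,11.813) → (189.281,12.868) → (192.162,15.749) → (193.217,19.685). Closed: final G1 returns to the first vertex.

**Shape 4** — `<path>` open polyline, stroke `#ff00ff` → score (S373, F1614). Machine vertices: (233.481,50.057) → (106.933,25.250) → (29.850,50.175) → (50.232,24.583) → (196.219,37.380) → (120.196,35.088). Open path.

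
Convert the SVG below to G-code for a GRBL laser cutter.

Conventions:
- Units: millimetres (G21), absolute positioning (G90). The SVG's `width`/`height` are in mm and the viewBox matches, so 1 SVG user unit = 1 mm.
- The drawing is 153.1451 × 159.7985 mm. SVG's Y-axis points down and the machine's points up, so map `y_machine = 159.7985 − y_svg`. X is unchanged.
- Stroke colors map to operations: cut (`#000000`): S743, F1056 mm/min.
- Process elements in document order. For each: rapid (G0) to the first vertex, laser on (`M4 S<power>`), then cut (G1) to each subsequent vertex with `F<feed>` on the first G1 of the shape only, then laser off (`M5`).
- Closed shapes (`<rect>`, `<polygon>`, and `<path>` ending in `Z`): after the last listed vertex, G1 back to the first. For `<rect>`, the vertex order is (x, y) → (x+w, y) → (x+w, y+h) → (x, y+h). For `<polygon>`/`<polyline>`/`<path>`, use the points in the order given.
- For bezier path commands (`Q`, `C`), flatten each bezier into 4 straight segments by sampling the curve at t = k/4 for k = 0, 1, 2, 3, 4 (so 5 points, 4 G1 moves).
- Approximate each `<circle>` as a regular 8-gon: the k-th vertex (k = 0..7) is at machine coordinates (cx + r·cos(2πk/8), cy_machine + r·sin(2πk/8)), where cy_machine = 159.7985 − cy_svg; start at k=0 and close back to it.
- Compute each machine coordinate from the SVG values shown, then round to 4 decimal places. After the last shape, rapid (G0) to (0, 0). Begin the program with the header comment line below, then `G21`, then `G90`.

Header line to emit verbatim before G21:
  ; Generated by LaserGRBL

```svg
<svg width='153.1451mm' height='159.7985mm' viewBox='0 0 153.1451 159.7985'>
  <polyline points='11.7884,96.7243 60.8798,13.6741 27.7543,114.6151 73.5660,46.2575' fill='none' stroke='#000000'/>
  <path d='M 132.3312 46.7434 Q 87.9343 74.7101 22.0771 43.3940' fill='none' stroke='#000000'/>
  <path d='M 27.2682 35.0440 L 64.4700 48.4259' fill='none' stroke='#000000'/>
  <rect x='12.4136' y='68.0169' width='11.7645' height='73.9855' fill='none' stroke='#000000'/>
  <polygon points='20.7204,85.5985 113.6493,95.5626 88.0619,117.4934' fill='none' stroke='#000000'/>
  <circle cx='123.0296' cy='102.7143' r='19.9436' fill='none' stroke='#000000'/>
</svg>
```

; Generated by LaserGRBL
G21
G90
G0 X11.7884 Y63.0742
M4 S743
G1 X60.8798 Y146.1244 F1056
G1 X27.7543 Y45.1834
G1 X73.5660 Y113.5410
M5
G0 X132.3312 Y113.0551
M4 S743
G1 X108.7915 Y102.7769 F1056
G1 X82.5692 Y99.9091
G1 X53.6644 Y104.4516
G1 X22.0771 Y116.4045
M5
G0 X27.2682 Y124.7545
M4 S743
G1 X64.4700 Y111.3726 F1056
M5
G0 X12.4136 Y91.7816
M4 S743
G1 X24.1781 Y91.7816 F1056
G1 X24.1781 Y17.7961
G1 X12.4136 Y17.7961
G1 X12.4136 Y91.7816
M5
G0 X20.7204 Y74.2000
M4 S743
G1 X113.6493 Y64.2359 F1056
G1 X88.0619 Y42.3051
G1 X20.7204 Y74.2000
M5
G0 X142.9732 Y57.0842
M4 S743
G1 X137.1319 Y71.1865 F1056
G1 X123.0296 Y77.0278
G1 X108.9273 Y71.1865
G1 X103.0860 Y57.0842
G1 X108.9273 Y42.9819
G1 X123.0296 Y37.1406
G1 X137.1319 Y42.9819
G1 X142.9732 Y57.0842
M5
G0 X0.0000 Y0.0000

1 u = 1 mm; y_m = 159.7985 − y.

[1] `<polyline>` open polyline, #000000→cut S743 F1056: (11.7884,63.0742) → (60.8798,146.1244) → (27.7543,45.1834) → (73.5660,113.5410)

[2] `<path>` quadratic bezier, #000000→cut S743 F1056: (132.3312,113.0551) → (108.7915,102.7769) → (82.5692,99.9091) → (53.6644,104.4516) → (22.0771,116.4045)

[3] `<path>` line segment, #000000→cut S743 F1056: (27.2682,124.7545) → (64.4700,111.3726)

[4] `<rect>` rectangle, #000000→cut S743 F1056: (12.4136,91.7816) → (24.1781,91.7816) → (24.1781,17.7961) → (12.4136,17.7961) → (12.4136,91.7816) (closed)

[5] `<polygon>` closed polygon, #000000→cut S743 F1056: (20.7204,74.2000) → (113.6493,64.2359) → (88.0619,42.3051) → (20.7204,74.2000) (closed)

[6] `<circle>` circle, #000000→cut S743 F1056: (142.9732,57.0842) → (137.1319,71.1865) → (123.0296,77.0278) → (108.9273,71.1865) → (103.0860,57.0842) → (108.9273,42.9819) → (123.0296,37.1406) → (137.1319,42.9819) → (142.9732,57.0842) (closed)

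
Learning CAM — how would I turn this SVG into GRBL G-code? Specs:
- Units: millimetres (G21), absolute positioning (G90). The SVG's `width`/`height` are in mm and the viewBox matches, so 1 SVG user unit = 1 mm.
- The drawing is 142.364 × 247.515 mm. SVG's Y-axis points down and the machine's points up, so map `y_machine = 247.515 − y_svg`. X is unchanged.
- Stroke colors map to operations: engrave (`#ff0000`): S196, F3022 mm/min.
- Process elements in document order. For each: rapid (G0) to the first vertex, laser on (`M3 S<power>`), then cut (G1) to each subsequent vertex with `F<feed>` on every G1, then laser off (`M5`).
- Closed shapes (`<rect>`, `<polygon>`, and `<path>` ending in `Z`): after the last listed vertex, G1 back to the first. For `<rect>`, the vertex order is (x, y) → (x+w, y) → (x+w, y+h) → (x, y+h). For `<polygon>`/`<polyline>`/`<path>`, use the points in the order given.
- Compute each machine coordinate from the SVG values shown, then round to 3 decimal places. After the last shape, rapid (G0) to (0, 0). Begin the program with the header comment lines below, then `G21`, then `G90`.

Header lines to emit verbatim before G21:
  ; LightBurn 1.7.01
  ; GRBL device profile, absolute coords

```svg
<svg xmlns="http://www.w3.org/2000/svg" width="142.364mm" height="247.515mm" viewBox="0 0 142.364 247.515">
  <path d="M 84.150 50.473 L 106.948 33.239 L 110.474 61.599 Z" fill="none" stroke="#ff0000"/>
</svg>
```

Since the viewBox matches the mm dimensions, user units are millimetres directly. The only transform is the Y-flip y_m = 247.515 − y_svg.

Shape 1 is a regular polygon drawn with `<path>`. Its stroke #ff0000 means engrave at S196, F3022. After flipping Y the toolpath is (84.150,197.042) → (106.948,214.276) → (110.474,185.916) → (84.150,197.042), returning to the start.

; LightBurn 1.7.01
; GRBL device profile, absolute coords
G21
G90
G0 X84.150 Y197.042
M3 S196
G1 X106.948 Y214.276 F3022
G1 X110.474 Y185.916 F3022
G1 X84.150 Y197.042 F3022
M5
G0 X0.000 Y0.000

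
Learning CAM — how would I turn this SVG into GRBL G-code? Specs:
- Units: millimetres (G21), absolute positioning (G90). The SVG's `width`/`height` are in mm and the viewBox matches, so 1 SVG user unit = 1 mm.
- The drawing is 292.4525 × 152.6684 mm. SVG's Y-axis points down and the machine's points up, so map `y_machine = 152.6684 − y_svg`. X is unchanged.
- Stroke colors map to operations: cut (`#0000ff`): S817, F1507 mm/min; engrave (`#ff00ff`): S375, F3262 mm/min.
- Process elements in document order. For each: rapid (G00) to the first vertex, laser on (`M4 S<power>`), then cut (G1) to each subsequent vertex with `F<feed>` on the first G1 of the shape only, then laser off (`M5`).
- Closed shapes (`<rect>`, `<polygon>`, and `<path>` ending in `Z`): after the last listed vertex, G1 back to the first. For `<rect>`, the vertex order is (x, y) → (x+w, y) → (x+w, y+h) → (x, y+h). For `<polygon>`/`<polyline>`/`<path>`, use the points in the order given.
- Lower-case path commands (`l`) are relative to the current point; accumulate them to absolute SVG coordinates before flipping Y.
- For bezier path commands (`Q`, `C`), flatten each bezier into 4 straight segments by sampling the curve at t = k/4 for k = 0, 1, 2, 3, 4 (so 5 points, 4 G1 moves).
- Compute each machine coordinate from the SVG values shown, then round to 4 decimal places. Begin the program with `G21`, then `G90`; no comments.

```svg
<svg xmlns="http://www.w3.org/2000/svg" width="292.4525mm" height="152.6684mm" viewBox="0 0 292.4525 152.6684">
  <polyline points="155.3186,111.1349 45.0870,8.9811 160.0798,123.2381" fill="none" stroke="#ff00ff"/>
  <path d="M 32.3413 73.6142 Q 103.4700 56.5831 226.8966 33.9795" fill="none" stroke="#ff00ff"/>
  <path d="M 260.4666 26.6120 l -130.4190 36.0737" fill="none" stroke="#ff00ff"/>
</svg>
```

Since the viewBox matches the mm dimensions, user units are millimetres directly. The only transform is the Y-flip y_m = 152.6684 − y_svg.

Shape 1 is a open polyline drawn with `<polyline>`. Its stroke #ff00ff means engrave at S375, F3262. After flipping Y the toolpath is (155.3186,41.5335) → (45.0870,143.6873) → (160.0798,29.4303).

Shape 2 is a quadratic bezier drawn with `<path>`. Its stroke #ff00ff means engrave at S375, F3262. After flipping Y the toolpath is (32.3413,79.0542) → (71.1743,87.9180) → (116.5445,97.4784) → (168.4519,107.7354) → (226.8966,118.6889).

Shape 3 is a line segment drawn with `<path>`. Its stroke #ff00ff means engrave at S375, F3262. After flipping Y the toolpath is (260.4666,126.0564) → (130.0476,89.9827).

G21
G90
G00 X155.3186 Y41.5335
M4 S375
G1 X45.0870 Y143.6873 F3262
G1 X160.0798 Y29.4303
M5
G00 X32.3413 Y79.0542
M4 S375
G1 X71.1743 Y87.9180 F3262
G1 X116.5445 Y97.4784
G1 X168.4519 Y107.7354
G1 X226.8966 Y118.6889
M5
G00 X260.4666 Y126.0564
M4 S375
G1 X130.0476 Y89.9827 F3262
M5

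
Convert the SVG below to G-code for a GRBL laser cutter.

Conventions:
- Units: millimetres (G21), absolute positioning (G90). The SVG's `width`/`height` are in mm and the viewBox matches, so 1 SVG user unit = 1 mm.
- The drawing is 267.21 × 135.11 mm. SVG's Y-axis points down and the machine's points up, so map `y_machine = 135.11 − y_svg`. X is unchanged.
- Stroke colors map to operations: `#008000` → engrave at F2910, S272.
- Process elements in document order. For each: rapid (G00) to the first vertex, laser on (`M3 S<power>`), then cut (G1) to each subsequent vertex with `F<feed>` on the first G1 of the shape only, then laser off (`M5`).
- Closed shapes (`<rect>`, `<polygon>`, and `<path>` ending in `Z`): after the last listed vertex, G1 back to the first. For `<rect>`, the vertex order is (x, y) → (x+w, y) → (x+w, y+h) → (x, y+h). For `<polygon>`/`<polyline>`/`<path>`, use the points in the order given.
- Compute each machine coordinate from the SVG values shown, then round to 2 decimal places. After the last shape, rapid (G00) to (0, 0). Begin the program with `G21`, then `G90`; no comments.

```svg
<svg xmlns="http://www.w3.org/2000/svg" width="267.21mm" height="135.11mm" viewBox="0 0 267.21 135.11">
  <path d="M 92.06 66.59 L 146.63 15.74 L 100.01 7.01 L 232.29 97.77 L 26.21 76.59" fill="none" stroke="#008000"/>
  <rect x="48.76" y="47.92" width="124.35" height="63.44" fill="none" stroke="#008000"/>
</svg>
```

G21
G90
G00 X92.06 Y68.52
M3 S272
G1 X146.63 Y119.37 F2910
G1 X100.01 Y128.10
G1 X232.29 Y37.34
G1 X26.21 Y58.52
M5
G00 X48.76 Y87.19
M3 S272
G1 X173.11 Y87.19 F2910
G1 X173.11 Y23.75
G1 X48.76 Y23.75
G1 X48.76 Y87.19
M5
G00 X0.00 Y0.00

Since the viewBox matches the mm dimensions, user units are millimetres directly. The only transform is the Y-flip y_m = 135.11 − y_svg.

Shape 1 is a open polyline drawn with `<path>`. Its stroke #008000 means engrave at S272, F2910. After flipping Y the toolpath is (92.06,68.52) → (146.63,119.37) → (100.01,128.10) → (232.29,37.34) → (26.21,58.52).

Shape 2 is a rectangle drawn with `<rect>`. Its stroke #008000 means engrave at S272, F2910. After flipping Y the toolpath is (48.76,87.19) → (173.11,87.19) → (173.11,23.75) → (48.76,23.75) → (48.76,87.19), returning to the start.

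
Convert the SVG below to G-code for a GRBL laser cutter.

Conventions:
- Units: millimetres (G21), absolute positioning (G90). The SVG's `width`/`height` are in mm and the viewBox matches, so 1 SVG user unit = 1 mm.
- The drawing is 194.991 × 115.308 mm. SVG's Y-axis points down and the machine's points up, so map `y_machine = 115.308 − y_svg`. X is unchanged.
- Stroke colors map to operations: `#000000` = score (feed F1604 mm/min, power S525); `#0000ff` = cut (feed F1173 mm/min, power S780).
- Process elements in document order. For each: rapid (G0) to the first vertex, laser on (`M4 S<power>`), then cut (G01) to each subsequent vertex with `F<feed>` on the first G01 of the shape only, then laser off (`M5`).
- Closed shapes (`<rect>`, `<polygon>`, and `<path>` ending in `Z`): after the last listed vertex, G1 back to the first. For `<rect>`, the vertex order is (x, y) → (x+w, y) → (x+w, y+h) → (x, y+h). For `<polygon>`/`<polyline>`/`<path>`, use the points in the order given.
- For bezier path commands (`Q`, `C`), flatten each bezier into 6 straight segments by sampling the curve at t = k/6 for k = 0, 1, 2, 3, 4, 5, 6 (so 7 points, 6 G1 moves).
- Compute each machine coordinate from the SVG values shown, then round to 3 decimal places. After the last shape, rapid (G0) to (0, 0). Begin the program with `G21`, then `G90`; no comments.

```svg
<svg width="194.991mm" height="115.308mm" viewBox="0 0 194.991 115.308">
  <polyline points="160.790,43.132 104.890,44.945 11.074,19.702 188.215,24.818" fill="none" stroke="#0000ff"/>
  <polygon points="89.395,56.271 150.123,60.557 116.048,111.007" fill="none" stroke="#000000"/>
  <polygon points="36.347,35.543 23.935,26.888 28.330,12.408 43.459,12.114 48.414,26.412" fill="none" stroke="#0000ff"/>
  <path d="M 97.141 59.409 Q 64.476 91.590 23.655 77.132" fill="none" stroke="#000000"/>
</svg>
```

G21
G90
G0 X160.790 Y72.176
M4 S780
G01 X104.890 Y70.363 F1173
G01 X11.074 Y95.606
G01 X188.215 Y90.490
M5
G0 X89.395 Y59.037
M4 S525
G01 X150.123 Y54.751 F1604
G01 X116.048 Y4.301
G01 X89.395 Y59.037
M5
G0 X36.347 Y79.765
M4 S780
G01 X23.935 Y88.420 F1173
G01 X28.330 Y102.900
G01 X43.459 Y103.194
G01 X48.414 Y88.896
G01 X36.347 Y79.765
M5
G0 X97.141 Y55.899
M4 S525
G01 X86.026 Y46.468 F1604
G01 X74.458 Y39.627
G01 X62.437 Y35.378
G01 X49.963 Y33.719
G01 X37.035 Y34.652
G01 X23.655 Y38.176
M5
G0 X0.000 Y0.000

viewBox `0 0 194.991 115.308` with mm width/height → 1 unit = 1 mm. Flip: y_m = 115.308 − y_svg.

**Shape 1** — `<polyline>` open polyline, stroke `#0000ff` → cut (S780, F1173). Machine vertices: (160.790,72.176) → (104.890,70.363) → (11.074,95.606) → (188.215,90.490). Open path.

**Shape 2** — `<polygon>` regular polygon, stroke `#000000` → score (S525, F1604). Machine vertices: (89.395,59.037) → (150.123,54.751) → (116.048,4.301) → (89.395,59.037). Closed: final G1 returns to the first vertex.

**Shape 3** — `<polygon>` regular polygon, stroke `#0000ff` → cut (S780, F1173). Machine vertices: (36.347,79.765) → (23.935,88.420) → (28.330,102.900) → (43.459,103.194) → (48.414,88.896) → (36.347,79.765). Closed: final G1 returns to the first vertex.

**Shape 4** — `<path>` quadratic bezier, stroke `#000000` → score (S525, F1604). Control points (SVG): P0=(97.141,59.409), P1=(64.476,91.590), P2=(23.655,77.132); sampled at t=k/6. Machine vertices: (97.141,55.899) → (86.026,46.468) → (74.458,39.627) → (62.437,35.378) → (49.963,33.719) → (37.035,34.652) → (23.655,38.176). Open path.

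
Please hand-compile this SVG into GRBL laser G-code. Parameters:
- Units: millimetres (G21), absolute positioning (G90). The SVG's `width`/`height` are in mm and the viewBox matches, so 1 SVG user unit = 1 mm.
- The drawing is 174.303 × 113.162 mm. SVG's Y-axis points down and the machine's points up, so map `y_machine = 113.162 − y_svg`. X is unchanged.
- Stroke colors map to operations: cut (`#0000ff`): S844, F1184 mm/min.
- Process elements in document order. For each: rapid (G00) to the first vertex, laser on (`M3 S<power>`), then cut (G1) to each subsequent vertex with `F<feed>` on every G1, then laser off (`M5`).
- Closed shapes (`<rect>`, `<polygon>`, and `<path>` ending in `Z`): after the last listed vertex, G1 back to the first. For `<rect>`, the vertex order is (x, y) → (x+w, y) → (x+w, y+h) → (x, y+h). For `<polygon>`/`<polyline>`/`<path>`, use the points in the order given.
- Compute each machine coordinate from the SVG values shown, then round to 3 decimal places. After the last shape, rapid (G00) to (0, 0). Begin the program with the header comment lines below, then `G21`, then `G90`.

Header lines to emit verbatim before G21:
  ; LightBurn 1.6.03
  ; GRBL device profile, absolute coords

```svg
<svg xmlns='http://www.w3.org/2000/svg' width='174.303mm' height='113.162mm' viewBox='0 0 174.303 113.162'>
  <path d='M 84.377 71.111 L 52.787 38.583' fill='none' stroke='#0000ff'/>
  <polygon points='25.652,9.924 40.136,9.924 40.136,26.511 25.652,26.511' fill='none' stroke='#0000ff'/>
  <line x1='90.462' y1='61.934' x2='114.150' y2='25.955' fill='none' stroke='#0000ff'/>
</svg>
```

Since the viewBox matches the mm dimensions, user units are millimetres directly. The only transform is the Y-flip y_m = 113.162 − y_svg.

Shape 1 is a line segment drawn with `<path>`. Its stroke #0000ff means cut at S844, F1184. After flipping Y the toolpath is (84.377,42.051) → (52.787,74.579).

Shape 2 is a rectangle drawn with `<polygon>`. Its stroke #0000ff means cut at S844, F1184. After flipping Y the toolpath is (25.652,103.238) → (40.136,103.238) → (40.136,86.651) → (25.652,86.651) → (25.652,103.238), returning to the start.

Shape 3 is a line segment drawn with `<line>`. Its stroke #0000ff means cut at S844, F1184. After flipping Y the toolpath is (90.462,51.228) → (114.150,87.207).

; LightBurn 1.6.03
; GRBL device profile, absolute coords
G21
G90
G00 X84.377 Y42.051
M3 S844
G1 X52.787 Y74.579 F1184
M5
G00 X25.652 Y103.238
M3 S844
G1 X40.136 Y103.238 F1184
G1 X40.136 Y86.651 F1184
G1 X25.652 Y86.651 F1184
G1 X25.652 Y103.238 F1184
M5
G00 X90.462 Y51.228
M3 S844
G1 X114.150 Y87.207 F1184
M5
G00 X0.000 Y0.000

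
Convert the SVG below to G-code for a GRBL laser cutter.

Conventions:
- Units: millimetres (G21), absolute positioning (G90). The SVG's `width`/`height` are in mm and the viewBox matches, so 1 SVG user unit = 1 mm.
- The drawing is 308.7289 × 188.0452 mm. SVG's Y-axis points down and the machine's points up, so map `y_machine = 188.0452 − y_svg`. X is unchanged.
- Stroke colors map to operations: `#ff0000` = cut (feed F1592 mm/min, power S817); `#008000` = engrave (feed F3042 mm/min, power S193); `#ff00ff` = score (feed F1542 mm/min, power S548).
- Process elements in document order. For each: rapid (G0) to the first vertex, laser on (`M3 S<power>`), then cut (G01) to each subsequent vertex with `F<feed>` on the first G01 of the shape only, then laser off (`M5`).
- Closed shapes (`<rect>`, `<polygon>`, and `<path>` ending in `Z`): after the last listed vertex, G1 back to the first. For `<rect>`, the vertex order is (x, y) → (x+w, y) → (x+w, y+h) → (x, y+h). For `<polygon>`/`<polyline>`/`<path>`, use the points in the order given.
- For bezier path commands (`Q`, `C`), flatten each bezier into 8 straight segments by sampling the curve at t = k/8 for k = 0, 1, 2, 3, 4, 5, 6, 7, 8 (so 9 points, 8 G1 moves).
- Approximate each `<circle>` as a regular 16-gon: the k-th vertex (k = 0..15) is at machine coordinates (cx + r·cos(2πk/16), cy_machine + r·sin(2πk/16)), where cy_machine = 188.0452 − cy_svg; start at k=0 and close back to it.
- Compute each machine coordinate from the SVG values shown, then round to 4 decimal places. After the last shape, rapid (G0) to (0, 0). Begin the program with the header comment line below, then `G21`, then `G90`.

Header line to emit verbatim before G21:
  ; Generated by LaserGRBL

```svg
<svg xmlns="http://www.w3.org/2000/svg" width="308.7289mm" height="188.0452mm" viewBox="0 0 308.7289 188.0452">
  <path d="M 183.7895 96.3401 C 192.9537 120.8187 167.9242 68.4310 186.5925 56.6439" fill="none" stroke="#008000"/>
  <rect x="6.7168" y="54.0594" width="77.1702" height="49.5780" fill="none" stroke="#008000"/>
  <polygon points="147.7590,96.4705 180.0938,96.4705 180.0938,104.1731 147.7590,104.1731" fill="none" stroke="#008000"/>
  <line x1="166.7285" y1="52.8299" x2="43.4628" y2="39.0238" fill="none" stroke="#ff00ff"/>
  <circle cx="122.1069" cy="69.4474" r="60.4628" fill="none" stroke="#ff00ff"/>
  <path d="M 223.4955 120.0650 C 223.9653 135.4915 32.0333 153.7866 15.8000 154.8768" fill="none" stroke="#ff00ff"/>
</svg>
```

viewBox `0 0 308.7289 188.0452` with mm width/height → 1 unit = 1 mm. Flip: y_m = 188.0452 − y_svg.

**Shape 1** — `<path>` cubic bezier, stroke `#008000` → engrave (S193, F3042). Control points (SVG): P0=(183.7895,96.3401), P1=(192.9537,120.8187), P2=(167.9242,68.4310), P3=(186.5925,56.6439); sampled at t=k/8. Machine vertices: (183.7895,91.7051) → (185.7754,85.8993) → (185.4684,85.9232) → (183.7813,90.4001) → (181.6270,97.9536) → (179.9181,107.2070) → (179.5676,116.7838) → (181.4881,125.3074) → (186.5925,131.4013). Open path.

**Shape 2** — `<rect>` rectangle, stroke `#008000` → engrave (S193, F3042). Machine vertices: (6.7168,133.9858) → (83.8870,133.9858) → (83.8870,84.4078) → (6.7168,84.4078) → (6.7168,133.9858). Closed: final G1 returns to the first vertex.

**Shape 3** — `<polygon>` rectangle, stroke `#008000` → engrave (S193, F3042). Machine vertices: (147.7590,91.5747) → (180.0938,91.5747) → (180.0938,83.8721) → (147.7590,83.8721) → (147.7590,91.5747). Closed: final G1 returns to the first vertex.

**Shape 4** — `<line>` line segment, stroke `#ff00ff` → score (S548, F1542). Machine vertices: (166.7285,135.2153) → (43.4628,149.0214). Open path.

**Shape 5** — `<circle>` circle, stroke `#ff00ff` → score (S548, F1542). Machine vertices: (182.5697,118.5978) → (177.9672,141.7359) → (164.8606,161.3515) → (145.2450,174.4581) → (122.1069,179.0606) → (98.9688,174.4581) → (79.3532,161.3515) → (66.2466,141.7359) → (61.6441,118.5978) → (66.2466,95.4597) → (79.3532,75.8441) → (98.9688,62.7375) → (122.1069,58.1350) → (145.2450,62.7375) → (164.8606,75.8441) → (177.9672,95.4597) → (182.5697,118.5978). Closed: final G1 returns to the first vertex.

**Shape 6** — `<path>` cubic bezier, stroke `#ff00ff` → score (S548, F1542). Control points (SVG): P0=(223.4955,120.0650), P1=(223.9653,135.4915), P2=(32.0333,153.7866), P3=(15.8000,154.8768); sampled at t=k/8. Machine vertices: (223.4955,67.9802) → (215.3718,62.1000) → (193.5241,56.1861) → (162.2661,50.4738) → (125.9114,45.1982) → (88.7738,40.5946) → (55.1669,36.8983) → (29.4044,34.3445) → (15.8000,33.1684). Open path.

; Generated by LaserGRBL
G21
G90
G0 X183.7895 Y91.7051
M3 S193
G01 X185.7754 Y85.8993 F3042
G01 X185.4684 Y85.9232
G01 X183.7813 Y90.4001
G01 X181.6270 Y97.9536
G01 X179.9181 Y107.2070
G01 X179.5676 Y116.7838
G01 X181.4881 Y125.3074
G01 X186.5925 Y131.4013
M5
G0 X6.7168 Y133.9858
M3 S193
G01 X83.8870 Y133.9858 F3042
G01 X83.8870 Y84.4078
G01 X6.7168 Y84.4078
G01 X6.7168 Y133.9858
M5
G0 X147.7590 Y91.5747
M3 S193
G01 X180.0938 Y91.5747 F3042
G01 X180.0938 Y83.8721
G01 X147.7590 Y83.8721
G01 X147.7590 Y91.5747
M5
G0 X166.7285 Y135.2153
M3 S548
G01 X43.4628 Y149.0214 F1542
M5
G0 X182.5697 Y118.5978
M3 S548
G01 X177.9672 Y141.7359 F1542
G01 X164.8606 Y161.3515
G01 X145.2450 Y174.4581
G01 X122.1069 Y179.0606
G01 X98.9688 Y174.4581
G01 X79.3532 Y161.3515
G01 X66.2466 Y141.7359
G01 X61.6441 Y118.5978
G01 X66.2466 Y95.4597
G01 X79.3532 Y75.8441
G01 X98.9688 Y62.7375
G01 X122.1069 Y58.1350
G01 X145.2450 Y62.7375
G01 X164.8606 Y75.8441
G01 X177.9672 Y95.4597
G01 X182.5697 Y118.5978
M5
G0 X223.4955 Y67.9802
M3 S548
G01 X215.3718 Y62.1000 F1542
G01 X193.5241 Y56.1861
G01 X162.2661 Y50.4738
G01 X125.9114 Y45.1982
G01 X88.7738 Y40.5946
G01 X55.1669 Y36.8983
G01 X29.4044 Y34.3445
G01 X15.8000 Y33.1684
M5
G0 X0.0000 Y0.0000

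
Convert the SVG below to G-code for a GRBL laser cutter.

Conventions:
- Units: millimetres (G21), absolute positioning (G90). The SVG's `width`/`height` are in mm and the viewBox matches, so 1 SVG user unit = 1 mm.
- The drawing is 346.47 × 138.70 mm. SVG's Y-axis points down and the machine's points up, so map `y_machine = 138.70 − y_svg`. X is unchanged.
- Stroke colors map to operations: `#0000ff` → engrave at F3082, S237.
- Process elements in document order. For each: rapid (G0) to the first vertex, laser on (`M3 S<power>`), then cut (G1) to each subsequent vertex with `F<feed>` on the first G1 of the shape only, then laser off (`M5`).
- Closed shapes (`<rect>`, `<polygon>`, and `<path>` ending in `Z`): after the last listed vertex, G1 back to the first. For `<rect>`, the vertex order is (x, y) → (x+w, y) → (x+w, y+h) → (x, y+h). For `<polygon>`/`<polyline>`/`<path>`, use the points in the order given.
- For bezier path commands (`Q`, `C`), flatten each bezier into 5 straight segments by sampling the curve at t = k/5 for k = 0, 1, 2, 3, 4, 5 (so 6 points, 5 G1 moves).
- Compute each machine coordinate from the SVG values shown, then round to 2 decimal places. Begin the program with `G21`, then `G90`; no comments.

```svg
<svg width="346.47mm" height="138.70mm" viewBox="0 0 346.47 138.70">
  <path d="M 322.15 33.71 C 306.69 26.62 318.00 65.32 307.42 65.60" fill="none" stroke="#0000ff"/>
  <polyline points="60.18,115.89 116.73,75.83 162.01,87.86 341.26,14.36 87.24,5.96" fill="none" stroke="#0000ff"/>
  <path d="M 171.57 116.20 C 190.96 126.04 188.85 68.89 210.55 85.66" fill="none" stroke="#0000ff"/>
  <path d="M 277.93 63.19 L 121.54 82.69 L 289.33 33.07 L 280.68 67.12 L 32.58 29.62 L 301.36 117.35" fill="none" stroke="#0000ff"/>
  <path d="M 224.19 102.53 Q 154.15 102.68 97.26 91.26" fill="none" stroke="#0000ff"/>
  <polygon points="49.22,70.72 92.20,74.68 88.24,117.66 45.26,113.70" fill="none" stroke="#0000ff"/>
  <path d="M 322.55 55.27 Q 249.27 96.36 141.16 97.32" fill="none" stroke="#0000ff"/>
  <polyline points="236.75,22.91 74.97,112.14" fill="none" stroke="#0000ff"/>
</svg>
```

viewBox `0 0 346.47 138.70` with mm width/height → 1 unit = 1 mm. Flip: y_m = 138.70 − y_svg.

**Shape 1** — `<path>` cubic bezier, stroke `#0000ff` → engrave (S237, F3082). Control points (SVG): P0=(322.15,33.71), P1=(306.69,26.62), P2=(318.00,65.32), P3=(307.42,65.60); sampled at t=k/5. Machine vertices: (322.15,104.99) → (315.70,104.42) → (313.33,96.91) → (312.72,86.49) → (311.53,77.20) → (307.42,73.10). Open path.

**Shape 2** — `<polyline>` open polyline, stroke `#0000ff` → engrave (S237, F3082). Machine vertices: (60.18,22.81) → (116.73,62.87) → (162.01,50.84) → (341.26,124.34) → (87.24,132.74). Open path.

**Shape 3** — `<path>` cubic bezier, stroke `#0000ff` → engrave (S237, F3082). Control points (SVG): P0=(171.57,116.20), P1=(190.96,126.04), P2=(188.85,68.89), P3=(210.55,85.66); sampled at t=k/5. Machine vertices: (171.57,22.50) → (180.99,23.51) → (187.42,33.83) → (193.04,46.70) → (200.02,55.36) → (210.55,53.04). Open path.

**Shape 4** — `<path>` open polyline, stroke `#0000ff` → engrave (S237, F3082). Machine vertices: (277.93,75.51) → (121.54,56.01) → (289.33,105.63) → (280.68,71.58) → (32.58,109.08) → (301.36,21.35). Open path.

**Shape 5** — `<path>` quadratic bezier, stroke `#0000ff` → engrave (S237, F3082). Control points (SVG): P0=(224.19,102.53), P1=(154.15,102.68), P2=(97.26,91.26); sampled at t=k/5. Machine vertices: (224.19,36.17) → (196.70,36.57) → (170.26,37.90) → (144.88,40.16) → (120.54,43.33) → (97.26,47.44). Open path.

**Shape 6** — `<polygon>` regular polygon, stroke `#0000ff` → engrave (S237, F3082). Machine vertices: (49.22,67.98) → (92.20,64.02) → (88.24,21.04) → (45.26,25.00) → (49.22,67.98). Closed: final G1 returns to the first vertex.

**Shape 7** — `<path>` quadratic bezier, stroke `#0000ff` → engrave (S237, F3082). Control points (SVG): P0=(322.55,55.27), P1=(249.27,96.36), P2=(141.16,97.32); sampled at t=k/5. Machine vertices: (322.55,83.43) → (291.84,68.60) → (258.35,56.98) → (222.08,48.57) → (183.01,43.37) → (141.16,41.38). Open path.

**Shape 8** — `<polyline>` line segment, stroke `#0000ff` → engrave (S237, F3082). Machine vertices: (236.75,115.79) → (74.97,26.56). Open path.

G21
G90
G0 X322.15 Y104.99
M3 S237
G1 X315.70 Y104.42 F3082
G1 X313.33 Y96.91
G1 X312.72 Y86.49
G1 X311.53 Y77.20
G1 X307.42 Y73.10
M5
G0 X60.18 Y22.81
M3 S237
G1 X116.73 Y62.87 F3082
G1 X162.01 Y50.84
G1 X341.26 Y124.34
G1 X87.24 Y132.74
M5
G0 X171.57 Y22.50
M3 S237
G1 X180.99 Y23.51 F3082
G1 X187.42 Y33.83
G1 X193.04 Y46.70
G1 X200.02 Y55.36
G1 X210.55 Y53.04
M5
G0 X277.93 Y75.51
M3 S237
G1 X121.54 Y56.01 F3082
G1 X289.33 Y105.63
G1 X280.68 Y71.58
G1 X32.58 Y109.08
G1 X301.36 Y21.35
M5
G0 X224.19 Y36.17
M3 S237
G1 X196.70 Y36.57 F3082
G1 X170.26 Y37.90
G1 X144.88 Y40.16
G1 X120.54 Y43.33
G1 X97.26 Y47.44
M5
G0 X49.22 Y67.98
M3 S237
G1 X92.20 Y64.02 F3082
G1 X88.24 Y21.04
G1 X45.26 Y25.00
G1 X49.22 Y67.98
M5
G0 X322.55 Y83.43
M3 S237
G1 X291.84 Y68.60 F3082
G1 X258.35 Y56.98
G1 X222.08 Y48.57
G1 X183.01 Y43.37
G1 X141.16 Y41.38
M5
G0 X236.75 Y115.79
M3 S237
G1 X74.97 Y26.56 F3082
M5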